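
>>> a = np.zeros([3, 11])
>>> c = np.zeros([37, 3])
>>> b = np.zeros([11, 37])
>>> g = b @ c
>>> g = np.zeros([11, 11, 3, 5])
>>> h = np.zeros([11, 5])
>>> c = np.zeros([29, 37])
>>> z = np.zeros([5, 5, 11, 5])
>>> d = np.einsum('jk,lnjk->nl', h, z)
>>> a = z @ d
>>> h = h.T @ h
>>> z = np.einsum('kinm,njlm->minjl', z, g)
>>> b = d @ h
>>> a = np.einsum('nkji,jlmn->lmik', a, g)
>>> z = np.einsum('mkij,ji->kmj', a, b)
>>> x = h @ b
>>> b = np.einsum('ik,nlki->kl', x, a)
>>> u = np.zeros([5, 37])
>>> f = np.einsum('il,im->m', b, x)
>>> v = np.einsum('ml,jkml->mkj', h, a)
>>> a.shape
(11, 3, 5, 5)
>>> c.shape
(29, 37)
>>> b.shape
(5, 3)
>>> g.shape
(11, 11, 3, 5)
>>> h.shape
(5, 5)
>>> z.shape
(3, 11, 5)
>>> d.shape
(5, 5)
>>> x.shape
(5, 5)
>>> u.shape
(5, 37)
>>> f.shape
(5,)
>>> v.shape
(5, 3, 11)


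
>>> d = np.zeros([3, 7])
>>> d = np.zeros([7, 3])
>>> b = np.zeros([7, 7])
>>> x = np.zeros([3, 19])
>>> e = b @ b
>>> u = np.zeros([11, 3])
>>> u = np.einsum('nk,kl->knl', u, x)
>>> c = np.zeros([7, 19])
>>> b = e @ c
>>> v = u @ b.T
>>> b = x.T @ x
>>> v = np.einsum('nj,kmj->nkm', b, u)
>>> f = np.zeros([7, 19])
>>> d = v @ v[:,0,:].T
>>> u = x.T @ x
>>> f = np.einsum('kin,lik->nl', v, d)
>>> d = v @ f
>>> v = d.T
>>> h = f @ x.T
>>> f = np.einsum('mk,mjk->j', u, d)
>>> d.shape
(19, 3, 19)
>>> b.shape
(19, 19)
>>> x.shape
(3, 19)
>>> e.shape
(7, 7)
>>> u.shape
(19, 19)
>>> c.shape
(7, 19)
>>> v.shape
(19, 3, 19)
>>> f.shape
(3,)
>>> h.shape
(11, 3)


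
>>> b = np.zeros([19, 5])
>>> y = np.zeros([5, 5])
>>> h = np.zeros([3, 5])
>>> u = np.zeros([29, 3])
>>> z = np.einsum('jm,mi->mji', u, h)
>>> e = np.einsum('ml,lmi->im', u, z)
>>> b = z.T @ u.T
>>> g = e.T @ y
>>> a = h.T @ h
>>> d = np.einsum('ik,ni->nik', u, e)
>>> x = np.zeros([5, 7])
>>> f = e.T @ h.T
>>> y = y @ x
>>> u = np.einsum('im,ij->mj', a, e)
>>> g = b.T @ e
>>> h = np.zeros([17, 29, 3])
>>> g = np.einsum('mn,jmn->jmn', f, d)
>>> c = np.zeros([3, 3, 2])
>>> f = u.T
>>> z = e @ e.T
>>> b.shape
(5, 29, 29)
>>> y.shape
(5, 7)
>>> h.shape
(17, 29, 3)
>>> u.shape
(5, 29)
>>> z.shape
(5, 5)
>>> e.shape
(5, 29)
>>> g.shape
(5, 29, 3)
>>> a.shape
(5, 5)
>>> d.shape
(5, 29, 3)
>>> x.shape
(5, 7)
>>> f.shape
(29, 5)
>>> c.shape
(3, 3, 2)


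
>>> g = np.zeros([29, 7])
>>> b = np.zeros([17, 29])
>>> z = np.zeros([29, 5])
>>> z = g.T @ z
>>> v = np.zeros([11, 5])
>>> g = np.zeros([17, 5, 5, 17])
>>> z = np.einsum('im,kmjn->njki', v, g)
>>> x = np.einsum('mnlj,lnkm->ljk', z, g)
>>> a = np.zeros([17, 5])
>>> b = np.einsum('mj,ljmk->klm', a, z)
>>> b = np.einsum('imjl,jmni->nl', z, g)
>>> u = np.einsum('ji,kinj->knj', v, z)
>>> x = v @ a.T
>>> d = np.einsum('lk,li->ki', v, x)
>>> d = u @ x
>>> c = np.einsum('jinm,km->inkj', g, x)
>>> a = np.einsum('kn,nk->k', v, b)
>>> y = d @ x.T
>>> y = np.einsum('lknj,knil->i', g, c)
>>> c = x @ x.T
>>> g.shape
(17, 5, 5, 17)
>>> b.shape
(5, 11)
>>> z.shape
(17, 5, 17, 11)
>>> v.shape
(11, 5)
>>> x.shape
(11, 17)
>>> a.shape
(11,)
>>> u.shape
(17, 17, 11)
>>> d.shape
(17, 17, 17)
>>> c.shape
(11, 11)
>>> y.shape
(11,)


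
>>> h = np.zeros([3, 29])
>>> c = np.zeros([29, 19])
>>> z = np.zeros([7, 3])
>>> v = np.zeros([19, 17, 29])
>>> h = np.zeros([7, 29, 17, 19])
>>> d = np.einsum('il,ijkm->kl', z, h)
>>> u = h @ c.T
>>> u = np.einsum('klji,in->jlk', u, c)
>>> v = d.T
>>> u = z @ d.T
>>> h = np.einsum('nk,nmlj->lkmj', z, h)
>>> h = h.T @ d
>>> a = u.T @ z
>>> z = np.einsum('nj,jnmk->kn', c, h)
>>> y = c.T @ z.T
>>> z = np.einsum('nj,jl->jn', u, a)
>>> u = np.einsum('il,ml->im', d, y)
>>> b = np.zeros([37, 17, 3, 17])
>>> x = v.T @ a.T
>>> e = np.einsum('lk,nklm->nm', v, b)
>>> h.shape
(19, 29, 3, 3)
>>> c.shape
(29, 19)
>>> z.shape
(17, 7)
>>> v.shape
(3, 17)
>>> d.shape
(17, 3)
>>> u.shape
(17, 19)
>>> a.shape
(17, 3)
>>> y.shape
(19, 3)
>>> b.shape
(37, 17, 3, 17)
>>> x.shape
(17, 17)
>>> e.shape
(37, 17)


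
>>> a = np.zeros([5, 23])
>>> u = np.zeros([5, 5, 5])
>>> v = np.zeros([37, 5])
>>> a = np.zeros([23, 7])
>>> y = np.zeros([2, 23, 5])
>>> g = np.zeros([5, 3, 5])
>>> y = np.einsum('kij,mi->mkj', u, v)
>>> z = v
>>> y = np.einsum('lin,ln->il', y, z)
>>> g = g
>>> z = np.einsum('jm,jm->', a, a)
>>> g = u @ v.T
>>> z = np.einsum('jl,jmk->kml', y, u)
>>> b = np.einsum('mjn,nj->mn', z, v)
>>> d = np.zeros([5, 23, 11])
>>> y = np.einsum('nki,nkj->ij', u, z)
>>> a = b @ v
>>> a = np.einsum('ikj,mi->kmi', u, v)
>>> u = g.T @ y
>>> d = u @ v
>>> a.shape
(5, 37, 5)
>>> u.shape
(37, 5, 37)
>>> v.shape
(37, 5)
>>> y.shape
(5, 37)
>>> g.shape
(5, 5, 37)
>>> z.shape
(5, 5, 37)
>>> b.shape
(5, 37)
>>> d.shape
(37, 5, 5)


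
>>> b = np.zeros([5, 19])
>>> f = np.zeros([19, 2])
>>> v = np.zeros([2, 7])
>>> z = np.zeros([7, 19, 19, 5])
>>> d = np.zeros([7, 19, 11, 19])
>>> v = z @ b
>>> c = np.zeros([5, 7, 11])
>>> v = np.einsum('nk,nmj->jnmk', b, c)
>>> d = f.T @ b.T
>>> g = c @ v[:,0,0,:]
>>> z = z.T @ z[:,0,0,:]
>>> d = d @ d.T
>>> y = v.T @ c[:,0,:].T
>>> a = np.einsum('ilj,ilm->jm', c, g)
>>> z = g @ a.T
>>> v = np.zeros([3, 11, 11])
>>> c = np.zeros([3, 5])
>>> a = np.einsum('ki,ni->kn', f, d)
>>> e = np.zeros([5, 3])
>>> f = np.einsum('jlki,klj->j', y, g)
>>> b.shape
(5, 19)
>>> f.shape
(19,)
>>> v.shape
(3, 11, 11)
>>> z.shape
(5, 7, 11)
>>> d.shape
(2, 2)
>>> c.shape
(3, 5)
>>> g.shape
(5, 7, 19)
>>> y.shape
(19, 7, 5, 5)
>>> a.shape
(19, 2)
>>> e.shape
(5, 3)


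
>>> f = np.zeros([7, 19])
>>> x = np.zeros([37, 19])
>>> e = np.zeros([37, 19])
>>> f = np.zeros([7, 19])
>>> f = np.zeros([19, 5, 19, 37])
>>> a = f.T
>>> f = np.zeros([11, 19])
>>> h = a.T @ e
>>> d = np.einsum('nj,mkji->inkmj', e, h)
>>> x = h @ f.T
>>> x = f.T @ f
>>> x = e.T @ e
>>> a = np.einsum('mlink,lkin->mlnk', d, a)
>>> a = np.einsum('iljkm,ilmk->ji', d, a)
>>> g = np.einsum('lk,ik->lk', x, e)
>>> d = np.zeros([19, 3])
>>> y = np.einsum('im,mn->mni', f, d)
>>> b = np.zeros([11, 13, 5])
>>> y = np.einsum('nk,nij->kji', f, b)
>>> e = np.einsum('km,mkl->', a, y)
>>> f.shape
(11, 19)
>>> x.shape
(19, 19)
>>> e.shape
()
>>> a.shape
(5, 19)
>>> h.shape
(19, 5, 19, 19)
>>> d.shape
(19, 3)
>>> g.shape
(19, 19)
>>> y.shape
(19, 5, 13)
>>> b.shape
(11, 13, 5)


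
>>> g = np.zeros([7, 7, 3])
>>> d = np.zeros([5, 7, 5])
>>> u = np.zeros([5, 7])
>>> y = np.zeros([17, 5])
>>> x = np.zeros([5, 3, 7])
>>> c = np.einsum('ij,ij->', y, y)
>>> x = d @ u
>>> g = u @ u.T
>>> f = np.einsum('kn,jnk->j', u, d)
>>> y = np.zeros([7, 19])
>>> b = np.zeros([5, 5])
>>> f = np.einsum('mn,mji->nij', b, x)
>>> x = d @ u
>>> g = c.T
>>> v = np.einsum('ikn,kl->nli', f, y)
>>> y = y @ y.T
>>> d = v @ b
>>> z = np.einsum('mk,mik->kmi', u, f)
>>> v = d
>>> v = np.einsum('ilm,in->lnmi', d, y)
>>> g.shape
()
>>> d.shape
(7, 19, 5)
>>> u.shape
(5, 7)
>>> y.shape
(7, 7)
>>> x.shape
(5, 7, 7)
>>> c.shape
()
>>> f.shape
(5, 7, 7)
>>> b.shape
(5, 5)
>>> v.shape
(19, 7, 5, 7)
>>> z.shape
(7, 5, 7)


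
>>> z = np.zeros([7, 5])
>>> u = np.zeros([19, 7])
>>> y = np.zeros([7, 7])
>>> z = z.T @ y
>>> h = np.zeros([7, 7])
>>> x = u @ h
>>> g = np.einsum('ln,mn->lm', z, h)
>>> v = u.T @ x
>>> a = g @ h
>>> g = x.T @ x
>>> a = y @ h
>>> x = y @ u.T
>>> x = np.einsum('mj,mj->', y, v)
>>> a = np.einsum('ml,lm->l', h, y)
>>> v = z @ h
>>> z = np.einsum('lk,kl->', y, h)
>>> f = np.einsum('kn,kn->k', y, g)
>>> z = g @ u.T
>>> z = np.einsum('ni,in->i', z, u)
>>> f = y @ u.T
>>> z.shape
(19,)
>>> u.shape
(19, 7)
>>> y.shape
(7, 7)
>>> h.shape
(7, 7)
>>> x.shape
()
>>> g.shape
(7, 7)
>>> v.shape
(5, 7)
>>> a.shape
(7,)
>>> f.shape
(7, 19)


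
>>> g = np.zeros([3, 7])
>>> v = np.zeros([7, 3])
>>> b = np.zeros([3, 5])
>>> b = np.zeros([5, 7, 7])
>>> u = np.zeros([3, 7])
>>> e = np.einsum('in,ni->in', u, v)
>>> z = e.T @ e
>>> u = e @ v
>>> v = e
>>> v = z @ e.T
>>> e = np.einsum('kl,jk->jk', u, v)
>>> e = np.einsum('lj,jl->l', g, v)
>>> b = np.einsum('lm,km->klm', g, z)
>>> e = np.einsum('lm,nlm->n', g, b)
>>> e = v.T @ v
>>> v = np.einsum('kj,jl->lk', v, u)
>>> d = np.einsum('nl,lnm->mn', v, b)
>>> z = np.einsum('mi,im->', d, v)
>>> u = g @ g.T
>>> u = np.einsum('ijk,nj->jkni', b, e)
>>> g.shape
(3, 7)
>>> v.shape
(3, 7)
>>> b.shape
(7, 3, 7)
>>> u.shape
(3, 7, 3, 7)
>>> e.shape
(3, 3)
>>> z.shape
()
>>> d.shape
(7, 3)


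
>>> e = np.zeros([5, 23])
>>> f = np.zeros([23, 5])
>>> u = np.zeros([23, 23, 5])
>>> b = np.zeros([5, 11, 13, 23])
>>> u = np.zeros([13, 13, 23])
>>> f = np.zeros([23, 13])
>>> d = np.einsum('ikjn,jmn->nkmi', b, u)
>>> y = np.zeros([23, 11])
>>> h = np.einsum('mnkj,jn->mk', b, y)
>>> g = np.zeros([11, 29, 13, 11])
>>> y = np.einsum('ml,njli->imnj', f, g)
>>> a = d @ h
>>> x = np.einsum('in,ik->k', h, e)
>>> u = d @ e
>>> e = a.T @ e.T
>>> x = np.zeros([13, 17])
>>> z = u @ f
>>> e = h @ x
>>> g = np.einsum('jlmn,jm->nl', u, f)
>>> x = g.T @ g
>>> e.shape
(5, 17)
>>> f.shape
(23, 13)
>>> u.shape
(23, 11, 13, 23)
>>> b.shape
(5, 11, 13, 23)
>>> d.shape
(23, 11, 13, 5)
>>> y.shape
(11, 23, 11, 29)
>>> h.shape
(5, 13)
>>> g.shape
(23, 11)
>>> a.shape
(23, 11, 13, 13)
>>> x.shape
(11, 11)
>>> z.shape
(23, 11, 13, 13)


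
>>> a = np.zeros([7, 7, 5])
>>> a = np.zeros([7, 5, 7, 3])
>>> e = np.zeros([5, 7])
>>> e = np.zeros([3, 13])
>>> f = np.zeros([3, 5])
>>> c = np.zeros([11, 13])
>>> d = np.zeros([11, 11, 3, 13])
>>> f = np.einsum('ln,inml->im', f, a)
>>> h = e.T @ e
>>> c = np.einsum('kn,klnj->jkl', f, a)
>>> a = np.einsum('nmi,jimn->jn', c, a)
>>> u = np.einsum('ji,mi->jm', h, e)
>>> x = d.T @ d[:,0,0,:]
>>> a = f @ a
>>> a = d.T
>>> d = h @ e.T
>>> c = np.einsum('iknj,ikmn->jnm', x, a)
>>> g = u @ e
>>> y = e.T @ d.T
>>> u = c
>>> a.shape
(13, 3, 11, 11)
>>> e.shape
(3, 13)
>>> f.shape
(7, 7)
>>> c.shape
(13, 11, 11)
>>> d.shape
(13, 3)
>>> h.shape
(13, 13)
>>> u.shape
(13, 11, 11)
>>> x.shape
(13, 3, 11, 13)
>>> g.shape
(13, 13)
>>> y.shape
(13, 13)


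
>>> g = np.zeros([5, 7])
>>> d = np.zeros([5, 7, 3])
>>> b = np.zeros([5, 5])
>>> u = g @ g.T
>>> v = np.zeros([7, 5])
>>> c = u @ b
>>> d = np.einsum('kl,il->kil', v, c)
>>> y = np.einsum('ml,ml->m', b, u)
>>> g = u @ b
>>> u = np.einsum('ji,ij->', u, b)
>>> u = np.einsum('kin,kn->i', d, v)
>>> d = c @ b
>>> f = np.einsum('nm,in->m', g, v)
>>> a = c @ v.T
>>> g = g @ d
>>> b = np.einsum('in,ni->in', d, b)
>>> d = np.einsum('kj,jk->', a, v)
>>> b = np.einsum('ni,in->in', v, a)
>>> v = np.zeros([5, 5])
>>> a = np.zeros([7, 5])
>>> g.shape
(5, 5)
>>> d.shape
()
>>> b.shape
(5, 7)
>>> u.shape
(5,)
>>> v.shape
(5, 5)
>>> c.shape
(5, 5)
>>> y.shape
(5,)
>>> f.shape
(5,)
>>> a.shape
(7, 5)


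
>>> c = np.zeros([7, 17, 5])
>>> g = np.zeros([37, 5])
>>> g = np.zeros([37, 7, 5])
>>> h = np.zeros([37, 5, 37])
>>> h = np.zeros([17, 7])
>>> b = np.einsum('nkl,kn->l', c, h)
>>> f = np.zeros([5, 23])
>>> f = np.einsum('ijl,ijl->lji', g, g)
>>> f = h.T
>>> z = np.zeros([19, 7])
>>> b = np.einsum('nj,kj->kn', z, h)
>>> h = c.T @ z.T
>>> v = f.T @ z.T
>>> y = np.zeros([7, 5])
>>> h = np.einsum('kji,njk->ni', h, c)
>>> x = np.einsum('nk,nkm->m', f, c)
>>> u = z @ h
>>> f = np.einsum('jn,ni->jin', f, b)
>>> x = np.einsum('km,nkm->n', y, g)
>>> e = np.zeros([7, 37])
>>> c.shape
(7, 17, 5)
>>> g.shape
(37, 7, 5)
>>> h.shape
(7, 19)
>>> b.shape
(17, 19)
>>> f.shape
(7, 19, 17)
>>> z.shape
(19, 7)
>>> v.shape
(17, 19)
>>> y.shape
(7, 5)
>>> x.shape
(37,)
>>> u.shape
(19, 19)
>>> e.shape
(7, 37)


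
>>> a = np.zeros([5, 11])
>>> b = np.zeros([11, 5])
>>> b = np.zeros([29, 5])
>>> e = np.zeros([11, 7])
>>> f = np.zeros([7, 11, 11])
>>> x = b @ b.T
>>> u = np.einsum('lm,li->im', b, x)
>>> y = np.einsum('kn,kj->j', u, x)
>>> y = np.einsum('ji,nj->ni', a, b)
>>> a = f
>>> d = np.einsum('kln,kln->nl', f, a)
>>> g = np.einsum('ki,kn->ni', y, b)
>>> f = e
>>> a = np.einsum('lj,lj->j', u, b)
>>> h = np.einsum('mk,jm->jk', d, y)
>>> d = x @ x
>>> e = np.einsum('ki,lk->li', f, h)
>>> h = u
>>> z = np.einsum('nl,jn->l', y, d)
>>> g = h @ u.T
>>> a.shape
(5,)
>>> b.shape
(29, 5)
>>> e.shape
(29, 7)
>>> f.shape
(11, 7)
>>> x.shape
(29, 29)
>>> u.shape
(29, 5)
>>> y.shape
(29, 11)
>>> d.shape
(29, 29)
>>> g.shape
(29, 29)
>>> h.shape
(29, 5)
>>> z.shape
(11,)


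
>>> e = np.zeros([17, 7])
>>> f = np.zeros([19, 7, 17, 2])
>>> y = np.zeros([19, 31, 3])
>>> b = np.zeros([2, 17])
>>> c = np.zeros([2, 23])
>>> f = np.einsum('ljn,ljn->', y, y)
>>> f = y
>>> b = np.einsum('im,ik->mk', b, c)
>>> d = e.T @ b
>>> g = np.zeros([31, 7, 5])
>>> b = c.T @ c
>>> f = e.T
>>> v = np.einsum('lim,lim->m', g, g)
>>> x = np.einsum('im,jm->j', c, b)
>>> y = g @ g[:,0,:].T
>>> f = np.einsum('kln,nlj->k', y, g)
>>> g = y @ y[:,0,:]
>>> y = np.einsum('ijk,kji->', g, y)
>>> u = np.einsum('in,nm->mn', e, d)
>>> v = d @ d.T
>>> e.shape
(17, 7)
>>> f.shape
(31,)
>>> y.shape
()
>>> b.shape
(23, 23)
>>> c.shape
(2, 23)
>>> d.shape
(7, 23)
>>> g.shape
(31, 7, 31)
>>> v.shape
(7, 7)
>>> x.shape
(23,)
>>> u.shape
(23, 7)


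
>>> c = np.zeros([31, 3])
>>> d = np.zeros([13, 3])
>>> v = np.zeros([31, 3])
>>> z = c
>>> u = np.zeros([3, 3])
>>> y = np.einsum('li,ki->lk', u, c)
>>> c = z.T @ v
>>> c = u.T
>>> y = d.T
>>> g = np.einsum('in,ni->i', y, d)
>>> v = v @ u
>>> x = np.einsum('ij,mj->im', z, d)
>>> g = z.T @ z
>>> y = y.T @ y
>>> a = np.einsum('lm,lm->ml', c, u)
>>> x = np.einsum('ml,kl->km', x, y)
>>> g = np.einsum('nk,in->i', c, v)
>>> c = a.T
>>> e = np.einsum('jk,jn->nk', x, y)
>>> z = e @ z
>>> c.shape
(3, 3)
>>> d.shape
(13, 3)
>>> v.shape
(31, 3)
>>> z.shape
(13, 3)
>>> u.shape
(3, 3)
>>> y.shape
(13, 13)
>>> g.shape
(31,)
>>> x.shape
(13, 31)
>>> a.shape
(3, 3)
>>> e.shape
(13, 31)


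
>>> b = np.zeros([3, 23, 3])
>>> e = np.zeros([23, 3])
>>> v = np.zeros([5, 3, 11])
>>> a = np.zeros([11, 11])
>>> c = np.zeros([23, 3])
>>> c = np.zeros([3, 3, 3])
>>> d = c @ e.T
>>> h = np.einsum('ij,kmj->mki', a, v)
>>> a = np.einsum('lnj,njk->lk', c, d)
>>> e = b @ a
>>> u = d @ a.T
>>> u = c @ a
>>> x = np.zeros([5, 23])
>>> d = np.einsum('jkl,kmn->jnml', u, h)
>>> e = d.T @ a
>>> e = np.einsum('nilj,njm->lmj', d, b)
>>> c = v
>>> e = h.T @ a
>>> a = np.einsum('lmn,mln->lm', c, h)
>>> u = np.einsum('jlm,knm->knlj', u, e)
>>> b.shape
(3, 23, 3)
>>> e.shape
(11, 5, 23)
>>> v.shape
(5, 3, 11)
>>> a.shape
(5, 3)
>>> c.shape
(5, 3, 11)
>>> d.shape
(3, 11, 5, 23)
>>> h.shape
(3, 5, 11)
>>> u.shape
(11, 5, 3, 3)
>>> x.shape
(5, 23)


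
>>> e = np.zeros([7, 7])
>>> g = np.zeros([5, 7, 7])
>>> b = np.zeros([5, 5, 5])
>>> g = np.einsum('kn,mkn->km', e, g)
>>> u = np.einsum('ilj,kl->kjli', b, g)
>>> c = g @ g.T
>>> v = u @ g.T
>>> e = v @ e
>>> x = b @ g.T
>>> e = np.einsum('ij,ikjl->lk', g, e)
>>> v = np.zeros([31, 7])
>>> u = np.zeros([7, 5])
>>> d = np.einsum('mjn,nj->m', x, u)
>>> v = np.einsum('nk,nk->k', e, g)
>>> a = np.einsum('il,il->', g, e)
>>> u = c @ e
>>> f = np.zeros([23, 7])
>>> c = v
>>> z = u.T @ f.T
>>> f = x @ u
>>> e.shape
(7, 5)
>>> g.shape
(7, 5)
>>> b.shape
(5, 5, 5)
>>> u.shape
(7, 5)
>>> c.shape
(5,)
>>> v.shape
(5,)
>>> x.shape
(5, 5, 7)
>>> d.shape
(5,)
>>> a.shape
()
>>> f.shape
(5, 5, 5)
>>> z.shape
(5, 23)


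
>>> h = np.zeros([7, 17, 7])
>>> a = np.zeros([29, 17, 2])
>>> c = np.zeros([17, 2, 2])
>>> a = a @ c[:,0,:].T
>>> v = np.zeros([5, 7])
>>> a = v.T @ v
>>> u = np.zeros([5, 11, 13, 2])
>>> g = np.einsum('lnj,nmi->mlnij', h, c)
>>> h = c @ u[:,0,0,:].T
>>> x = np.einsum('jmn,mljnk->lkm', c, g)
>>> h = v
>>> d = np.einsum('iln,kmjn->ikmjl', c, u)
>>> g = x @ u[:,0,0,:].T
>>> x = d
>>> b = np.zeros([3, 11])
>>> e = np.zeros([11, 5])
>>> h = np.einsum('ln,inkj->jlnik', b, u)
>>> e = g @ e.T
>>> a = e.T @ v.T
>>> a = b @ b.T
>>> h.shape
(2, 3, 11, 5, 13)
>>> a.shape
(3, 3)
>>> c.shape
(17, 2, 2)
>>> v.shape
(5, 7)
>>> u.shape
(5, 11, 13, 2)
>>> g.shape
(7, 7, 5)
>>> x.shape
(17, 5, 11, 13, 2)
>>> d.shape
(17, 5, 11, 13, 2)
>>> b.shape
(3, 11)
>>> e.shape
(7, 7, 11)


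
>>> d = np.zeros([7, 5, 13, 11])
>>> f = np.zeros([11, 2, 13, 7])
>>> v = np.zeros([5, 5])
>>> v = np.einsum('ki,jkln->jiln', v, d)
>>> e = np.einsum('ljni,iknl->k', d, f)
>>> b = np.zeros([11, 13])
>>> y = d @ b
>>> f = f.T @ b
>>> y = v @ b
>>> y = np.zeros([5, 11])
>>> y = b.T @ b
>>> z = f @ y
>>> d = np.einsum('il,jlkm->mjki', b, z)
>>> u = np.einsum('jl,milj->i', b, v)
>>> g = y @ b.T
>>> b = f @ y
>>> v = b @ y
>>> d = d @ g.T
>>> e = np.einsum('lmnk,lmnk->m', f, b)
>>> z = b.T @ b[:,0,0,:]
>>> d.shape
(13, 7, 2, 13)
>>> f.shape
(7, 13, 2, 13)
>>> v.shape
(7, 13, 2, 13)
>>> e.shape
(13,)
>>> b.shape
(7, 13, 2, 13)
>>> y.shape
(13, 13)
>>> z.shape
(13, 2, 13, 13)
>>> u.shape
(5,)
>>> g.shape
(13, 11)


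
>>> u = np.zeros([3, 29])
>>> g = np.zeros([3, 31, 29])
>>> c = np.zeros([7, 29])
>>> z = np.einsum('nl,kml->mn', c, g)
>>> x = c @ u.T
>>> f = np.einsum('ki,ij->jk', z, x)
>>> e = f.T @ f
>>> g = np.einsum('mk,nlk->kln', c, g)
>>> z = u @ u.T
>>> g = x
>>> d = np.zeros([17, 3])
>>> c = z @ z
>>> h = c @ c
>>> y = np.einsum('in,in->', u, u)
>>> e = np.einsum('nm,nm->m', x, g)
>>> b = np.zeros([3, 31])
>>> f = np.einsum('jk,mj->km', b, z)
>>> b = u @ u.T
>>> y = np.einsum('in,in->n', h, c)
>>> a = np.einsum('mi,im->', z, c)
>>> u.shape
(3, 29)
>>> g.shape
(7, 3)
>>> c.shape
(3, 3)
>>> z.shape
(3, 3)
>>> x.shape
(7, 3)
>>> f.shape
(31, 3)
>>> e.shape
(3,)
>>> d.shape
(17, 3)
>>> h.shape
(3, 3)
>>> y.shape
(3,)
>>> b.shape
(3, 3)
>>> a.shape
()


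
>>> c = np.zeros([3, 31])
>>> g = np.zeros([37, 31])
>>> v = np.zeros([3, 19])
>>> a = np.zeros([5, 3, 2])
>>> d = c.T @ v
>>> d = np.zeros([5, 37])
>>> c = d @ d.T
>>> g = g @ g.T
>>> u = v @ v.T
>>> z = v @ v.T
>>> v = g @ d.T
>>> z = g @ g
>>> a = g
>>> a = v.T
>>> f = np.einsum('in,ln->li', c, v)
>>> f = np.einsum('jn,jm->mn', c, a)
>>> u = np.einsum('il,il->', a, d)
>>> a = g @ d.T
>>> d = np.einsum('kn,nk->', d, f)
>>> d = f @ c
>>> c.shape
(5, 5)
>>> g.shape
(37, 37)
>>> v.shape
(37, 5)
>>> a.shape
(37, 5)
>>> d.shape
(37, 5)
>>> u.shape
()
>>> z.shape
(37, 37)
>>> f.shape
(37, 5)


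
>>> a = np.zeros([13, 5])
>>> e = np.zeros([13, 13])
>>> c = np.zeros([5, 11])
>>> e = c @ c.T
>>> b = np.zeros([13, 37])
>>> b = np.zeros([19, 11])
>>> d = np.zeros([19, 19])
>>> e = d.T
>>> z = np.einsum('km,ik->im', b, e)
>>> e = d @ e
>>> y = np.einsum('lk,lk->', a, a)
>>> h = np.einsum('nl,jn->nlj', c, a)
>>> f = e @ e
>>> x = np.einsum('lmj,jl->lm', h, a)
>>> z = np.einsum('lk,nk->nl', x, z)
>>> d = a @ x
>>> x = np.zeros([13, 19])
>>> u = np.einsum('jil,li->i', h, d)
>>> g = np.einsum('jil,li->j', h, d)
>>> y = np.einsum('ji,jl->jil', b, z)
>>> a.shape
(13, 5)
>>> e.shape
(19, 19)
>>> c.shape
(5, 11)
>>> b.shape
(19, 11)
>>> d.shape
(13, 11)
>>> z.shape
(19, 5)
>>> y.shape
(19, 11, 5)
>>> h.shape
(5, 11, 13)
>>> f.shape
(19, 19)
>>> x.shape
(13, 19)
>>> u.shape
(11,)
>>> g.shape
(5,)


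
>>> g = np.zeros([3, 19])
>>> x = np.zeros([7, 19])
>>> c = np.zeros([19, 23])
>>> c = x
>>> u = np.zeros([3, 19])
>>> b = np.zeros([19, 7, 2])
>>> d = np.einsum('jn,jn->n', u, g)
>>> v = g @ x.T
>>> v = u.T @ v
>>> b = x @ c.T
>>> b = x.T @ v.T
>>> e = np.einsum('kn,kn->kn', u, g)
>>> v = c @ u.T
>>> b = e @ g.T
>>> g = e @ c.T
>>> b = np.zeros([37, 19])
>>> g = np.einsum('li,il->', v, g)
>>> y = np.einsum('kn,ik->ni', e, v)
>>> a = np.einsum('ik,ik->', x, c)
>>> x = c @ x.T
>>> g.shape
()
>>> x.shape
(7, 7)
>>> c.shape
(7, 19)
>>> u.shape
(3, 19)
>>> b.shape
(37, 19)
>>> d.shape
(19,)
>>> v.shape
(7, 3)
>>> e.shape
(3, 19)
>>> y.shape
(19, 7)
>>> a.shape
()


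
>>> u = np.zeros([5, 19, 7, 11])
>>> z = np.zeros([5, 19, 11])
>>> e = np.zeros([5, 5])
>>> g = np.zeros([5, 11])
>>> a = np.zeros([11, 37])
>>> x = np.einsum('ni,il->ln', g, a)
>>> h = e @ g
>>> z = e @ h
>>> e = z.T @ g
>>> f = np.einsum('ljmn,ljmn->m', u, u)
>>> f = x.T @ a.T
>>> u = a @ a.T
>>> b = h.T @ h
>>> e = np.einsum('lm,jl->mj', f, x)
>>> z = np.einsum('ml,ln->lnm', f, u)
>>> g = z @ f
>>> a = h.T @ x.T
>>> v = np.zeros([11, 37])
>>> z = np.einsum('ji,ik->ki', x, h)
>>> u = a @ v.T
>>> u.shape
(11, 11)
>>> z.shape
(11, 5)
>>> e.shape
(11, 37)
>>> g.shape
(11, 11, 11)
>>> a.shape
(11, 37)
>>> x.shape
(37, 5)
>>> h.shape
(5, 11)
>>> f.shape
(5, 11)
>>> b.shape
(11, 11)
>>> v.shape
(11, 37)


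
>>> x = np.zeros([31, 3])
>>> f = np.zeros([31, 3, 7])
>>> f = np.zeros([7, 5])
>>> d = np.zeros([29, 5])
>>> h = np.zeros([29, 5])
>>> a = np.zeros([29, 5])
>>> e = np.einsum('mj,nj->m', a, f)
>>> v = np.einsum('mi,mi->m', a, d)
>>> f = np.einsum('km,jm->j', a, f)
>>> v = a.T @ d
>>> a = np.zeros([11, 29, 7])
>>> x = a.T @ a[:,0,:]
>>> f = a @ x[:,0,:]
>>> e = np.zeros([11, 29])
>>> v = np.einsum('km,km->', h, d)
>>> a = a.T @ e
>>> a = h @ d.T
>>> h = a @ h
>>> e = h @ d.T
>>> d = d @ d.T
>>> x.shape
(7, 29, 7)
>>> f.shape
(11, 29, 7)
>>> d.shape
(29, 29)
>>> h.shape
(29, 5)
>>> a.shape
(29, 29)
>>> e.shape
(29, 29)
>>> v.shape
()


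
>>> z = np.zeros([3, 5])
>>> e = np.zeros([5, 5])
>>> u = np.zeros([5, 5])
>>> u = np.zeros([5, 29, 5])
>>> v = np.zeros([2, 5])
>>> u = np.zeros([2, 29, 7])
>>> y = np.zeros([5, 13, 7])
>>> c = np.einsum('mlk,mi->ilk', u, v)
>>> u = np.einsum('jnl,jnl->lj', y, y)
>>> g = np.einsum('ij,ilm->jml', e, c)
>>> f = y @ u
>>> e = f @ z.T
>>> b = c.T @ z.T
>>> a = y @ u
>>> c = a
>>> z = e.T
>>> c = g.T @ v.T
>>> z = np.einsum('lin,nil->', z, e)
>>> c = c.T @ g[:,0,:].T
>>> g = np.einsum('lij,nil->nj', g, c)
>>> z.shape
()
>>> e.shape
(5, 13, 3)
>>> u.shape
(7, 5)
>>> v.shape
(2, 5)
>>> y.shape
(5, 13, 7)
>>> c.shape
(2, 7, 5)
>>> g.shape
(2, 29)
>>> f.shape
(5, 13, 5)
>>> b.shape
(7, 29, 3)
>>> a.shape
(5, 13, 5)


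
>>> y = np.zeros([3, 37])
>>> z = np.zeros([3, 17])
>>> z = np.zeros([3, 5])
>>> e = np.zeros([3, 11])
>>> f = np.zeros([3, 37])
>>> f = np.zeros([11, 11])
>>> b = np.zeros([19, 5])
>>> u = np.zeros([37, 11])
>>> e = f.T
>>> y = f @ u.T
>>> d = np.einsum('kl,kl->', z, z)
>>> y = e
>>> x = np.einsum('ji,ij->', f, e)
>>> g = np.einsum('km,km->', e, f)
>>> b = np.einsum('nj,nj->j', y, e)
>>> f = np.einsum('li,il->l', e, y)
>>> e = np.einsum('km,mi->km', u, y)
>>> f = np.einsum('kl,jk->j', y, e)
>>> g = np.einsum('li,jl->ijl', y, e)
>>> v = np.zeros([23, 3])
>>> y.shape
(11, 11)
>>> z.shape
(3, 5)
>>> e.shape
(37, 11)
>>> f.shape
(37,)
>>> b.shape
(11,)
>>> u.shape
(37, 11)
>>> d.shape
()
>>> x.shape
()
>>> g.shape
(11, 37, 11)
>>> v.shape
(23, 3)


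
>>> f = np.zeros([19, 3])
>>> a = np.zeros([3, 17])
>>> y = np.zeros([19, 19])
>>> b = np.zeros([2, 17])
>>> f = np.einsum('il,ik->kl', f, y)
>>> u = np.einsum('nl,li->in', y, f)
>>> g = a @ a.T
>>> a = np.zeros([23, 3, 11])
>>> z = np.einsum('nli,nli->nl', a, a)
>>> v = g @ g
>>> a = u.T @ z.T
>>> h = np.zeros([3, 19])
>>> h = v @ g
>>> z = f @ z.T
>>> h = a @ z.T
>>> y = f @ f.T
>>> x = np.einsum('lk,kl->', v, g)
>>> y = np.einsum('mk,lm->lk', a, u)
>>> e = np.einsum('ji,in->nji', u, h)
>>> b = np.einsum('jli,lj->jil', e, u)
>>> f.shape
(19, 3)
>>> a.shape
(19, 23)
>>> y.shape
(3, 23)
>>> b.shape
(19, 19, 3)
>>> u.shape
(3, 19)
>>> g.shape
(3, 3)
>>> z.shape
(19, 23)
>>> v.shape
(3, 3)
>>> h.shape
(19, 19)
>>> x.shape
()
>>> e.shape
(19, 3, 19)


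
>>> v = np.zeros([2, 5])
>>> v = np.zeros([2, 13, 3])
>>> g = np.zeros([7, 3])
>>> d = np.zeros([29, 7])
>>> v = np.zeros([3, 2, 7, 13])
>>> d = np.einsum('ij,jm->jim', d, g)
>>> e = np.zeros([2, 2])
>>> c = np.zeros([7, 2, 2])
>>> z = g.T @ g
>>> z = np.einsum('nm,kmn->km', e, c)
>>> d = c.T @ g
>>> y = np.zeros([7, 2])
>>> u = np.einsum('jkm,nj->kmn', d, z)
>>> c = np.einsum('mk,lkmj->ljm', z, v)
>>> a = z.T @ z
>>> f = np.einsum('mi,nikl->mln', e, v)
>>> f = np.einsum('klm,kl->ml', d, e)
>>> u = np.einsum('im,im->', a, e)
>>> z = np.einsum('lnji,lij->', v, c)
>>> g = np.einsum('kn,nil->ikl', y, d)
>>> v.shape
(3, 2, 7, 13)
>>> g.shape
(2, 7, 3)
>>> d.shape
(2, 2, 3)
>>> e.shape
(2, 2)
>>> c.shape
(3, 13, 7)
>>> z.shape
()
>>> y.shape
(7, 2)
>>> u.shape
()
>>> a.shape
(2, 2)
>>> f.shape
(3, 2)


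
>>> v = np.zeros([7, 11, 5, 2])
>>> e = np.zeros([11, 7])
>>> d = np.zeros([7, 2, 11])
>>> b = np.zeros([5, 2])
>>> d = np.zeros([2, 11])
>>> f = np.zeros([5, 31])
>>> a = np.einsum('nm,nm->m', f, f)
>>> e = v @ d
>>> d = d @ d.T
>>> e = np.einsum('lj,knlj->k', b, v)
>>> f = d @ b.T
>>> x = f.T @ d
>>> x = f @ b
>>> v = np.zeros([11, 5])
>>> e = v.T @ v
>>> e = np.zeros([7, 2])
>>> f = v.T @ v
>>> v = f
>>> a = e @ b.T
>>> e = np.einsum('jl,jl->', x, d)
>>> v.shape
(5, 5)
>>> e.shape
()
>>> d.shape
(2, 2)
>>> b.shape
(5, 2)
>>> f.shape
(5, 5)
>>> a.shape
(7, 5)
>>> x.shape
(2, 2)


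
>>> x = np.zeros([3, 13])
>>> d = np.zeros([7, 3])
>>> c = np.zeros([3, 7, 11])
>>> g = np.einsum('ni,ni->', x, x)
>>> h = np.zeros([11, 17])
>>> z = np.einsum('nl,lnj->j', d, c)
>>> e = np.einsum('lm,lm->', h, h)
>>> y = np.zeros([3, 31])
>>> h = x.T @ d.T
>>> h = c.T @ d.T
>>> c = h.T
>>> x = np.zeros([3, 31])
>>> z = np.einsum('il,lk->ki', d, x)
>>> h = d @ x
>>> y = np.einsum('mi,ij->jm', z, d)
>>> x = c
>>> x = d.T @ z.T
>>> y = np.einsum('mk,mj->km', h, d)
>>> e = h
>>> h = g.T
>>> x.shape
(3, 31)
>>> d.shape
(7, 3)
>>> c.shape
(7, 7, 11)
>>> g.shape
()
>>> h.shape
()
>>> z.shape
(31, 7)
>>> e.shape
(7, 31)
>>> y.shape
(31, 7)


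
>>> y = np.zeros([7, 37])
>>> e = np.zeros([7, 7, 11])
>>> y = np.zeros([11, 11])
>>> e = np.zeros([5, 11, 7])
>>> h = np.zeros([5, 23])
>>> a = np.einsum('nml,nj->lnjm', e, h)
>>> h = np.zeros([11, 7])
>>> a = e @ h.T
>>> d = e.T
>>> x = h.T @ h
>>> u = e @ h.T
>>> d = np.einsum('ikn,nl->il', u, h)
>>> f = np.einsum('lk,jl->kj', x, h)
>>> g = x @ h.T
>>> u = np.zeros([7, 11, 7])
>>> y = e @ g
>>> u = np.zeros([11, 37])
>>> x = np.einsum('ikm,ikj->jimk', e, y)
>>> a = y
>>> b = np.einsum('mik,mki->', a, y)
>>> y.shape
(5, 11, 11)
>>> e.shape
(5, 11, 7)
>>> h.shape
(11, 7)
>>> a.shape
(5, 11, 11)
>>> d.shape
(5, 7)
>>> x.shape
(11, 5, 7, 11)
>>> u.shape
(11, 37)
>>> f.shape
(7, 11)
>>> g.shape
(7, 11)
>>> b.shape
()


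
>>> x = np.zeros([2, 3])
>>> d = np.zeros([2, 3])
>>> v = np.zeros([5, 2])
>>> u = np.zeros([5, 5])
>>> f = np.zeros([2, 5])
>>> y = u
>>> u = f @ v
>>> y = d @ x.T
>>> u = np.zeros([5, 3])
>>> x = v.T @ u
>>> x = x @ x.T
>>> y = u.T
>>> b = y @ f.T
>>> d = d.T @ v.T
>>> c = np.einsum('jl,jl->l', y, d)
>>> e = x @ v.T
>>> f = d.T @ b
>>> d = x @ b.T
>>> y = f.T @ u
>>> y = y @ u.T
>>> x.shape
(2, 2)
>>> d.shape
(2, 3)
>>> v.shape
(5, 2)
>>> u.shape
(5, 3)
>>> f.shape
(5, 2)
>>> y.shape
(2, 5)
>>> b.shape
(3, 2)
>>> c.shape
(5,)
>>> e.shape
(2, 5)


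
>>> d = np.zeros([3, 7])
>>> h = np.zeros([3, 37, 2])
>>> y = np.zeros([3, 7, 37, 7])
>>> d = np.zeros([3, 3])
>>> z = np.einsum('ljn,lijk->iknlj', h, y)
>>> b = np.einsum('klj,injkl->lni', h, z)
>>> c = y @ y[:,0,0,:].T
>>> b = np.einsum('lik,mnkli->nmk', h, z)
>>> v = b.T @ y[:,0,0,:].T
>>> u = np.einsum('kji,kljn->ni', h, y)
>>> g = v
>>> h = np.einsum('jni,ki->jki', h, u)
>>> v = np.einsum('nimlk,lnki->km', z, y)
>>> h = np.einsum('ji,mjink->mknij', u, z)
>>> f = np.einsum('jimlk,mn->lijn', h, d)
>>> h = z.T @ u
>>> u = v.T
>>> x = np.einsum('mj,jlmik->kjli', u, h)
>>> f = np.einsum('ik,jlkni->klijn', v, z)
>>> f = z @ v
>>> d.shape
(3, 3)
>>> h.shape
(37, 3, 2, 7, 2)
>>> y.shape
(3, 7, 37, 7)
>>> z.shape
(7, 7, 2, 3, 37)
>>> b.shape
(7, 7, 2)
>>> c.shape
(3, 7, 37, 3)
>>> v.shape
(37, 2)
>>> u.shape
(2, 37)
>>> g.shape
(2, 7, 3)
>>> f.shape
(7, 7, 2, 3, 2)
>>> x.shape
(2, 37, 3, 7)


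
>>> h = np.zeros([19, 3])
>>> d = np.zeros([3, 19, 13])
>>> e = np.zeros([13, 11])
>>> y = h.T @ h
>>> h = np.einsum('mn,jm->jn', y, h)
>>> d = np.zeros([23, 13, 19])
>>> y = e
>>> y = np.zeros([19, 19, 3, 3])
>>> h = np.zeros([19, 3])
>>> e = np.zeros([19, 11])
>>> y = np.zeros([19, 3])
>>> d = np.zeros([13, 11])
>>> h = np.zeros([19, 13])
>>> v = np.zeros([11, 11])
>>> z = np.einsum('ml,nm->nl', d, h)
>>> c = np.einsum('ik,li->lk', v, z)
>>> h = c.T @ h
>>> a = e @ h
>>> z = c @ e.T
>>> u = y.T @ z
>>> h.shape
(11, 13)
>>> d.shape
(13, 11)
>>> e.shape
(19, 11)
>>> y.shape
(19, 3)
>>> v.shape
(11, 11)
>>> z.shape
(19, 19)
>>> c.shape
(19, 11)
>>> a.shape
(19, 13)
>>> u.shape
(3, 19)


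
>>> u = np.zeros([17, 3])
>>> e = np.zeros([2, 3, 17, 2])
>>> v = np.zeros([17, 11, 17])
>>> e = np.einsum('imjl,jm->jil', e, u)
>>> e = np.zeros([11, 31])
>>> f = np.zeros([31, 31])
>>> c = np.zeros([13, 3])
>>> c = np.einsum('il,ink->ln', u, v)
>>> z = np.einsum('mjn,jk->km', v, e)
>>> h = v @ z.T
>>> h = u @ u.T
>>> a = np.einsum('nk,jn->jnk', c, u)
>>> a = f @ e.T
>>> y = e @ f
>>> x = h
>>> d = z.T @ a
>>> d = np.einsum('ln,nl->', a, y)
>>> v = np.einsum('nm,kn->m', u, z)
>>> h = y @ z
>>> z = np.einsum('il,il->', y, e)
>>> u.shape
(17, 3)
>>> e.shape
(11, 31)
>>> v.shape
(3,)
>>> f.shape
(31, 31)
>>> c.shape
(3, 11)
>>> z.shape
()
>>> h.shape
(11, 17)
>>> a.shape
(31, 11)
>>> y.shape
(11, 31)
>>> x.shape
(17, 17)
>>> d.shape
()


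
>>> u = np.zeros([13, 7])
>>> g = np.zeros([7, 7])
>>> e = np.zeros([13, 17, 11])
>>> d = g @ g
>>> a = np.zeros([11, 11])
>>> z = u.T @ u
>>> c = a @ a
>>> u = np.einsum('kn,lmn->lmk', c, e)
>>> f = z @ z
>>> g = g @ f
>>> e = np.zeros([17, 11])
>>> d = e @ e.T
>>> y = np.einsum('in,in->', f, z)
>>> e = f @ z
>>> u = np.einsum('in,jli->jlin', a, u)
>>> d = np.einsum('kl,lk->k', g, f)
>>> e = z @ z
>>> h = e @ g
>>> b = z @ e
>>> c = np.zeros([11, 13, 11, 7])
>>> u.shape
(13, 17, 11, 11)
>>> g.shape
(7, 7)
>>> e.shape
(7, 7)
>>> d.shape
(7,)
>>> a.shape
(11, 11)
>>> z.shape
(7, 7)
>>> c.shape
(11, 13, 11, 7)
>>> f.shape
(7, 7)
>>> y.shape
()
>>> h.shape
(7, 7)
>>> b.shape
(7, 7)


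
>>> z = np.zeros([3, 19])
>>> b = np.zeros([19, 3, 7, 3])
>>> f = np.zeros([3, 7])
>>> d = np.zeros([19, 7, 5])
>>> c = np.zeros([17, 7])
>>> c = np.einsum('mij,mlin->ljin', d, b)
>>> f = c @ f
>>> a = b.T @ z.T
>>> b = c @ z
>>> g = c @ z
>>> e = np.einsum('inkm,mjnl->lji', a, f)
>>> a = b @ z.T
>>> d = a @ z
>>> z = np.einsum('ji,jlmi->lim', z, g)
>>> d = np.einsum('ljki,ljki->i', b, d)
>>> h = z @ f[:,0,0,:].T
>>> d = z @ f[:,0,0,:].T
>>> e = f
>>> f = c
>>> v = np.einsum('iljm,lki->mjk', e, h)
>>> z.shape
(5, 19, 7)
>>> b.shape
(3, 5, 7, 19)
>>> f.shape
(3, 5, 7, 3)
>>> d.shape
(5, 19, 3)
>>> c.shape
(3, 5, 7, 3)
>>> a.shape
(3, 5, 7, 3)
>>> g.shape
(3, 5, 7, 19)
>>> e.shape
(3, 5, 7, 7)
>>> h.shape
(5, 19, 3)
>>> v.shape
(7, 7, 19)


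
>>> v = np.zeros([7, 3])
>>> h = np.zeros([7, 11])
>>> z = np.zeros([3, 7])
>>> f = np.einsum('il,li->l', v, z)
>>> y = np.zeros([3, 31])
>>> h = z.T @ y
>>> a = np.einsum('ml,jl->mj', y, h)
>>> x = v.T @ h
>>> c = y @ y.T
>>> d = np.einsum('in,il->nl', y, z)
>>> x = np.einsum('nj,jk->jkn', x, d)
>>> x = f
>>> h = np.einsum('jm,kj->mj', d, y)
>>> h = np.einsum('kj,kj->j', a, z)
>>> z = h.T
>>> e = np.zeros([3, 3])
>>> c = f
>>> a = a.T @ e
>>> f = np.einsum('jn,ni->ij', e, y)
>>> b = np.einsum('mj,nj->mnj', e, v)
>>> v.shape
(7, 3)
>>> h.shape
(7,)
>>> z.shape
(7,)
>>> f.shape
(31, 3)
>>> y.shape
(3, 31)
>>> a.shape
(7, 3)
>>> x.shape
(3,)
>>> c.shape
(3,)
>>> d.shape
(31, 7)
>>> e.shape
(3, 3)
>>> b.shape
(3, 7, 3)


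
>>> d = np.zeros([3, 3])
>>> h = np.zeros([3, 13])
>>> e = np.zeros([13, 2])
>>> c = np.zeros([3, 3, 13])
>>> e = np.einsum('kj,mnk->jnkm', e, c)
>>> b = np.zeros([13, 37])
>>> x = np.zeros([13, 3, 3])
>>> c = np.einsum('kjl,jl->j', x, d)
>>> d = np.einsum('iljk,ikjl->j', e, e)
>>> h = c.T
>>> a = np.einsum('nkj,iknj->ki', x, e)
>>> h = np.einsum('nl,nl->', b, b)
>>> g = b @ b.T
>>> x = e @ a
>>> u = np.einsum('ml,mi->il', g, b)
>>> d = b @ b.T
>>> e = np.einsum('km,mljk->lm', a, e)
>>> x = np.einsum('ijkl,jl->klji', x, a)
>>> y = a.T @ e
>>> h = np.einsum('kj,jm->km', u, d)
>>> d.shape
(13, 13)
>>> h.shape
(37, 13)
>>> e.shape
(3, 2)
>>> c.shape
(3,)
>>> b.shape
(13, 37)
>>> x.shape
(13, 2, 3, 2)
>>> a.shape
(3, 2)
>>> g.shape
(13, 13)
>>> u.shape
(37, 13)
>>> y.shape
(2, 2)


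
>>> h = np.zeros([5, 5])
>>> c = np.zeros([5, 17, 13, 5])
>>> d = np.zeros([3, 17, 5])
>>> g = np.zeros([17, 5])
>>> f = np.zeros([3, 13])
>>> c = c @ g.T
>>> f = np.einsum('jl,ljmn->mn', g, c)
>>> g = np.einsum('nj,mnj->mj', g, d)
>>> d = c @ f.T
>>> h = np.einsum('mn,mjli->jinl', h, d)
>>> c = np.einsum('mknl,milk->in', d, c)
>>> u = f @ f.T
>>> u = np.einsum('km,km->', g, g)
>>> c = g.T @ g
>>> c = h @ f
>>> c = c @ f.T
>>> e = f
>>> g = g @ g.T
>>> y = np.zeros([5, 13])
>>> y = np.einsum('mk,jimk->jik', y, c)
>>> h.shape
(17, 13, 5, 13)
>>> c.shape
(17, 13, 5, 13)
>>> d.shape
(5, 17, 13, 13)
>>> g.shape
(3, 3)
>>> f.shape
(13, 17)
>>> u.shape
()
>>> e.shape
(13, 17)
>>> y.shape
(17, 13, 13)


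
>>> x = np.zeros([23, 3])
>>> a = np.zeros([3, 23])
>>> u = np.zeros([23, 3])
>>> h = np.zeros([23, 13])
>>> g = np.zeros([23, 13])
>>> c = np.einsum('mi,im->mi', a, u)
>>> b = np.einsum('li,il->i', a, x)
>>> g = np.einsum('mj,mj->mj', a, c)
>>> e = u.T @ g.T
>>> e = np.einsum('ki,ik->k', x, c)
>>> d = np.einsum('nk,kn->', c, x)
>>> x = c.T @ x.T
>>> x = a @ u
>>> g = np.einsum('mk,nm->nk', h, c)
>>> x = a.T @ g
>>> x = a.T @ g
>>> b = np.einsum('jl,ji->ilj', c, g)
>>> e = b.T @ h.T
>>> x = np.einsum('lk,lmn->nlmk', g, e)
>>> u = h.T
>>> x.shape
(23, 3, 23, 13)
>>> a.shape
(3, 23)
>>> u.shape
(13, 23)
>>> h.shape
(23, 13)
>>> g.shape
(3, 13)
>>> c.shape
(3, 23)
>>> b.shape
(13, 23, 3)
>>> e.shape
(3, 23, 23)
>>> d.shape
()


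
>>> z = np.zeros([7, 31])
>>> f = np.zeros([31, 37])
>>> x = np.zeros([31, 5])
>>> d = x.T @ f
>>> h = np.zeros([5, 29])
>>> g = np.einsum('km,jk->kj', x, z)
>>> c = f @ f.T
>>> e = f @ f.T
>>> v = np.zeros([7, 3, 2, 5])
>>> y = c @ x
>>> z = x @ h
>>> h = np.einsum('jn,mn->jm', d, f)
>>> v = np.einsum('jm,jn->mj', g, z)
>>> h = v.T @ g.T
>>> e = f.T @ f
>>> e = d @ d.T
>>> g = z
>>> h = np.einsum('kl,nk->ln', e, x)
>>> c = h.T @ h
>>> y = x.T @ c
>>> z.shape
(31, 29)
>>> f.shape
(31, 37)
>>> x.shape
(31, 5)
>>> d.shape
(5, 37)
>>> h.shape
(5, 31)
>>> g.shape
(31, 29)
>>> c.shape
(31, 31)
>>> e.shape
(5, 5)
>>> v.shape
(7, 31)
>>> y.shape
(5, 31)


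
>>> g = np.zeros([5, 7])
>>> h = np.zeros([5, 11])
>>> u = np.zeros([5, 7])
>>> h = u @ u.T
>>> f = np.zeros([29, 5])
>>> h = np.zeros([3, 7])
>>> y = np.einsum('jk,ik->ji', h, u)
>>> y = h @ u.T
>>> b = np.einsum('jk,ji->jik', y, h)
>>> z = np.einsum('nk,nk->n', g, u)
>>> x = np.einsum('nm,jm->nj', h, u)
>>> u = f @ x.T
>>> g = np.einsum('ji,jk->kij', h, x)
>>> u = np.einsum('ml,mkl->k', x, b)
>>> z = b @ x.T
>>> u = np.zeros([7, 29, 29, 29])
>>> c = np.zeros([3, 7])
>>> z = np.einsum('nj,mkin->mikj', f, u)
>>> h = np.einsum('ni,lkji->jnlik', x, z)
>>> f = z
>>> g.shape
(5, 7, 3)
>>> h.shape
(29, 3, 7, 5, 29)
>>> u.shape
(7, 29, 29, 29)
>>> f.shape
(7, 29, 29, 5)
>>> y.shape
(3, 5)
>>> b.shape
(3, 7, 5)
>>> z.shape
(7, 29, 29, 5)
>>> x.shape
(3, 5)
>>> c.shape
(3, 7)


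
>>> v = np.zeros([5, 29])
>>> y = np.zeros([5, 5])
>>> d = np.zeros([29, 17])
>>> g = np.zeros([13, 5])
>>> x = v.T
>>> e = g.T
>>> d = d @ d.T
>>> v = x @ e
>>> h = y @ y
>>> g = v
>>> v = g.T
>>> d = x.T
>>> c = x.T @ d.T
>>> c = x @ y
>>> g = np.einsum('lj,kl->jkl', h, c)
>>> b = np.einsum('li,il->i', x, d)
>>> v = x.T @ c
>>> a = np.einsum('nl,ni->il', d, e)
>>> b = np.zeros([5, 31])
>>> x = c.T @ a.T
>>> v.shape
(5, 5)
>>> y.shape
(5, 5)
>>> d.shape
(5, 29)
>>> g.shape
(5, 29, 5)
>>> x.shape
(5, 13)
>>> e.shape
(5, 13)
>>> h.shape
(5, 5)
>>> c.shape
(29, 5)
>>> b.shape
(5, 31)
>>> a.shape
(13, 29)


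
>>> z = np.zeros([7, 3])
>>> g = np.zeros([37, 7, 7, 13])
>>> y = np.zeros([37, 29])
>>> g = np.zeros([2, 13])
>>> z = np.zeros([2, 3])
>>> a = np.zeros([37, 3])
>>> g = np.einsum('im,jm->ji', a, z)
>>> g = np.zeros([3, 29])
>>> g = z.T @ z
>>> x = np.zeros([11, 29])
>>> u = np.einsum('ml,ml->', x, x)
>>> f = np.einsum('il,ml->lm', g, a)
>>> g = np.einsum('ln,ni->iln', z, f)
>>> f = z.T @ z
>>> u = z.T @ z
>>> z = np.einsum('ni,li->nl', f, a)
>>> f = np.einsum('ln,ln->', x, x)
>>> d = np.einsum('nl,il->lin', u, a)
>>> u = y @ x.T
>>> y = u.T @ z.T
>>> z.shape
(3, 37)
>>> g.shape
(37, 2, 3)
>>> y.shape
(11, 3)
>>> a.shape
(37, 3)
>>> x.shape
(11, 29)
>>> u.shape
(37, 11)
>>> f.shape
()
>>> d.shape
(3, 37, 3)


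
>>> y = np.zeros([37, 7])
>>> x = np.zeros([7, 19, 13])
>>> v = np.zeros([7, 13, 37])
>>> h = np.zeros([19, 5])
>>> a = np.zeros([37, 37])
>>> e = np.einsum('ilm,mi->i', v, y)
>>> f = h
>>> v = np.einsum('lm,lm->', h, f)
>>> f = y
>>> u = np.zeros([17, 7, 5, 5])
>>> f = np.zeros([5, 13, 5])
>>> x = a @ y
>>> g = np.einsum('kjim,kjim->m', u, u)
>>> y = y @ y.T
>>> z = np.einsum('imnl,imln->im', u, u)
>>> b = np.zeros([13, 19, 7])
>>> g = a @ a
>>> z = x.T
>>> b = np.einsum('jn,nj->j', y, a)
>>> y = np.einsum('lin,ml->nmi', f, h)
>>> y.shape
(5, 19, 13)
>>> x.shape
(37, 7)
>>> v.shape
()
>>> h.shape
(19, 5)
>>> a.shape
(37, 37)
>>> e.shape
(7,)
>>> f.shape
(5, 13, 5)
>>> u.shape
(17, 7, 5, 5)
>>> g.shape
(37, 37)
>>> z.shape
(7, 37)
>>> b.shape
(37,)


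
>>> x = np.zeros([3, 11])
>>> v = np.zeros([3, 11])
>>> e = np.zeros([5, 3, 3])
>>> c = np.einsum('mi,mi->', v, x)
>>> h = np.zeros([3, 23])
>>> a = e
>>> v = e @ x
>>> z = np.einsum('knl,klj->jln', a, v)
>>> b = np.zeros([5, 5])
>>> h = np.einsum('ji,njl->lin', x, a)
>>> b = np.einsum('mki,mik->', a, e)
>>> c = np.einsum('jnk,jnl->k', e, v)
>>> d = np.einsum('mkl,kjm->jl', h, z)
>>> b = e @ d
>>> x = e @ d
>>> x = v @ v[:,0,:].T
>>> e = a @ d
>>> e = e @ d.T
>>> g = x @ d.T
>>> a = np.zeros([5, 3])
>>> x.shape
(5, 3, 5)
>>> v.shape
(5, 3, 11)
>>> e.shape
(5, 3, 3)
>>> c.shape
(3,)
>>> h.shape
(3, 11, 5)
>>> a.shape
(5, 3)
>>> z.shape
(11, 3, 3)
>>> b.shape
(5, 3, 5)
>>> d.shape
(3, 5)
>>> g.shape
(5, 3, 3)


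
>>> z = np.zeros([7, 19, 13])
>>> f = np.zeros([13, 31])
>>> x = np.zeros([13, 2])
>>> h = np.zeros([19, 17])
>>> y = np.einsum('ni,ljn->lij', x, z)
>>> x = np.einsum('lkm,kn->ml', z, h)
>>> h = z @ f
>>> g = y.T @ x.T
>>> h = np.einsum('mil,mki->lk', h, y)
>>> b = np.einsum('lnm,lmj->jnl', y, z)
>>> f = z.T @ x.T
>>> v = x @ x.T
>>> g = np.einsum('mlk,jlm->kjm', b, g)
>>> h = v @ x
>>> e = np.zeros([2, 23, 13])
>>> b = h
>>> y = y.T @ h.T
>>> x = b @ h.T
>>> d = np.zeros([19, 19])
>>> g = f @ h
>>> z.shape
(7, 19, 13)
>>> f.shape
(13, 19, 13)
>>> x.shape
(13, 13)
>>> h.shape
(13, 7)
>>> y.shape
(19, 2, 13)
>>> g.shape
(13, 19, 7)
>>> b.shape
(13, 7)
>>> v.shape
(13, 13)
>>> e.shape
(2, 23, 13)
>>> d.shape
(19, 19)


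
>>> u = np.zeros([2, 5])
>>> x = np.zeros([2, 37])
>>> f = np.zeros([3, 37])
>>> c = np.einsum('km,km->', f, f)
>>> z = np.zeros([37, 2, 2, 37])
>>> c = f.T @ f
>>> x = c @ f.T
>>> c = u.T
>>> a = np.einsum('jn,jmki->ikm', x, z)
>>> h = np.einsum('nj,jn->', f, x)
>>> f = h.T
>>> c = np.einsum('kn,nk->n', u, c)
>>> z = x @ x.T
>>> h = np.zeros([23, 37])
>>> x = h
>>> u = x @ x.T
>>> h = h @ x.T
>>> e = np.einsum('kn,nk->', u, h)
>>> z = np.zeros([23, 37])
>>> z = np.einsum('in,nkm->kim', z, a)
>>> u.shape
(23, 23)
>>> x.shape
(23, 37)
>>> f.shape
()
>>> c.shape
(5,)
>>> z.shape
(2, 23, 2)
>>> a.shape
(37, 2, 2)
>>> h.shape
(23, 23)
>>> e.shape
()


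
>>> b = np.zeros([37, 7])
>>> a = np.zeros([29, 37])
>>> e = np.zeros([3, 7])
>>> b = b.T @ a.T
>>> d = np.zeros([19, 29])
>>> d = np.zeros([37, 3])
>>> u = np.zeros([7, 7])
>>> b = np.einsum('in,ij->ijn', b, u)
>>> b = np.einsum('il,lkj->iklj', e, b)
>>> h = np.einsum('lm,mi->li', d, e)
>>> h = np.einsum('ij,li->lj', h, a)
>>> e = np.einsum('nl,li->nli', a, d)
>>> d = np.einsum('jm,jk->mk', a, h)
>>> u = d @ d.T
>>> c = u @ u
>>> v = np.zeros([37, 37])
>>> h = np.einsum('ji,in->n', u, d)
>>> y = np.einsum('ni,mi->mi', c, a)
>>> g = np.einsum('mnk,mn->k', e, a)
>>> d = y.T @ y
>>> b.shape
(3, 7, 7, 29)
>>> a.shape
(29, 37)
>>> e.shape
(29, 37, 3)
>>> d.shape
(37, 37)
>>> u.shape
(37, 37)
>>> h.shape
(7,)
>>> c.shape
(37, 37)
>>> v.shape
(37, 37)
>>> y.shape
(29, 37)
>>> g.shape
(3,)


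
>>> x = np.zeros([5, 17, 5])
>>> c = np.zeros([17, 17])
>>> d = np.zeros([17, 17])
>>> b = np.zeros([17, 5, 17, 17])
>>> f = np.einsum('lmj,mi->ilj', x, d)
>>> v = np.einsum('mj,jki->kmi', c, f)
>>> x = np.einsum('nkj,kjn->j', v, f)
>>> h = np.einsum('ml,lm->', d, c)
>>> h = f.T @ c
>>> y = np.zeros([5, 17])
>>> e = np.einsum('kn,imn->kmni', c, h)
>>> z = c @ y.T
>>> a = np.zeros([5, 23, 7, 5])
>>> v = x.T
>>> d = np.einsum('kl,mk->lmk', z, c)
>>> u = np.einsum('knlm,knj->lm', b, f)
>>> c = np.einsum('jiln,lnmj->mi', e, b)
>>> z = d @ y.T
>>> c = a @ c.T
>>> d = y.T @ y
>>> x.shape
(5,)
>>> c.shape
(5, 23, 7, 17)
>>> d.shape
(17, 17)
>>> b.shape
(17, 5, 17, 17)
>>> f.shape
(17, 5, 5)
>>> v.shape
(5,)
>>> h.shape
(5, 5, 17)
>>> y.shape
(5, 17)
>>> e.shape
(17, 5, 17, 5)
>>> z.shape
(5, 17, 5)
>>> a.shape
(5, 23, 7, 5)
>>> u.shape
(17, 17)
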